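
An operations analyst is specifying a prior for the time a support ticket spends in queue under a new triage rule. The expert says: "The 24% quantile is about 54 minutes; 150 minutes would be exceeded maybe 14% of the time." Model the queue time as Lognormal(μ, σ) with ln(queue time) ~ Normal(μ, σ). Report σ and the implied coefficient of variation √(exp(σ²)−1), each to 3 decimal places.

If T ~ Lognormal(μ,σ) then ln T ~ Normal(μ,σ), so the p-quantile of ln T is μ + z_p·σ.
ln(54) = 3.989 and ln(150) = 5.011; z_{0.24} = -0.7063, z_{0.86} = 1.08.
σ = (5.011 − 3.989)/(1.08 − (-0.7063)) = 0.572.
μ = 3.989 − (-0.7063)·0.572 = 4.393.
CV = √(exp(σ²)−1) = √(exp(0.3270)−1) = 0.622.

σ ≈ 0.572, CV ≈ 0.622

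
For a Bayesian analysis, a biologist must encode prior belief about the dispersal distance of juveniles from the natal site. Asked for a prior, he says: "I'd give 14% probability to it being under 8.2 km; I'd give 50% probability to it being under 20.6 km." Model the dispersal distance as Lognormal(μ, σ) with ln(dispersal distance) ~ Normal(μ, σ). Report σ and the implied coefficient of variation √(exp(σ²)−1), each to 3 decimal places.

If T ~ Lognormal(μ,σ) then ln T ~ Normal(μ,σ), so the p-quantile of ln T is μ + z_p·σ.
ln(8.2) = 2.104 and ln(20.6) = 3.025; z_{0.14} = -1.08, z_{0.5} = 0.
σ = (3.025 − 2.104)/(0 − (-1.08)) = 0.853.
μ = 2.104 − (-1.08)·0.853 = 3.025.
CV = √(exp(σ²)−1) = √(exp(0.7270)−1) = 1.034.

σ ≈ 0.853, CV ≈ 1.034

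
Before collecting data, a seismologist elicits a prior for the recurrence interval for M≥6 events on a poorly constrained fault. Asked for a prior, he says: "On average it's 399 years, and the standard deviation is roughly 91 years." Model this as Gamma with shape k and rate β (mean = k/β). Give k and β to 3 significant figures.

k ≈ 19.2, β ≈ 0.0482

For Gamma(k, rate β): mean = k/β, variance = k/β², so CV = 1/√k.
CV = SD/mean = 91/399 = 0.2281, hence k = 1/CV² = 19.2.
Then β = k/mean = 19.2/399 = 0.0482.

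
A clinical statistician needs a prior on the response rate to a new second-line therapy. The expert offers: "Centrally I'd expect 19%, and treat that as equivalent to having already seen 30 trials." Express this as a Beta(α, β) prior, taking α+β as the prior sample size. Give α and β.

α = 5.7, β = 24.3

Under the effective-sample-size interpretation, Beta(α, β) has prior mean α/(α+β) and prior sample size α+β.
So α+β = 30 and α/(α+β) = 0.19, giving α = 0.19·30 = 5.7 and β = 30 − 5.7 = 24.3.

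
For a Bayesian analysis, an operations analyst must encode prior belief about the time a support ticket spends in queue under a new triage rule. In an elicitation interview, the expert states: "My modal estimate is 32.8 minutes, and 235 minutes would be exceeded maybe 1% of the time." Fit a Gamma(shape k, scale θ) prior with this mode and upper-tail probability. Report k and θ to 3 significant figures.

Gamma(k,θ) with k>1 has mode (k−1)θ, so θ = 32.8/(k−1).
Need P(X < 235) = 0.99 with θ tied to k this way. Start at k = 2, θ = 32.8: P(X<235) ≈ 0.994.
Too high — lower k to spread out. Iterating converges to k ≈ 1.9.
Then θ = 32.8/(1.9−1) ≈ 36.4.

k ≈ 1.9, θ ≈ 36.4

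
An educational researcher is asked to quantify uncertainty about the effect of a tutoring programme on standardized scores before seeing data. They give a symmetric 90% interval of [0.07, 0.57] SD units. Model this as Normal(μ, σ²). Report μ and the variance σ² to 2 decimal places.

A symmetric 90% interval runs μ ± z·σ with z = 1.645.
Half-width = 0.25, so σ = 0.25/1.645 = 0.152 and σ² = 0.02.
μ is the interval midpoint, 0.32.

μ = 0.32, σ² = 0.02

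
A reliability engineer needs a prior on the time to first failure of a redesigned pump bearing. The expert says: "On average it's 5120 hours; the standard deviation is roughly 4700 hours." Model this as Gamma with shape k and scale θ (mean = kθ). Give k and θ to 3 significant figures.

For Gamma(k, scale θ): mean = kθ, variance = kθ², so CV = 1/√k.
CV = SD/mean = 4700/5120 = 0.918, hence k = 1/CV² = 1.19.
Then θ = mean/k = 5120/1.19 = 4310.

k ≈ 1.19, θ ≈ 4310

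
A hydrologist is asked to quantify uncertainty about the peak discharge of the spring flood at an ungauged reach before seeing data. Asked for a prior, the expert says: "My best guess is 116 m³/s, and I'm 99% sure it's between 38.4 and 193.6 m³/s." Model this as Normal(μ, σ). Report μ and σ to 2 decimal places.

A symmetric 99% interval runs μ ± z·σ with z = 2.576.
Half-width = 77.6, so σ = 77.6/2.576 = 30.13.
μ is the stated best guess, 116.00.

μ = 116.00, σ = 30.13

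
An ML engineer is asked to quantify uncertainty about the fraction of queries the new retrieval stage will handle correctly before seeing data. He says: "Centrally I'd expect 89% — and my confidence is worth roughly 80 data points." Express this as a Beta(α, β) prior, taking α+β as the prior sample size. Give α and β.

Under the effective-sample-size interpretation, Beta(α, β) has prior mean α/(α+β) and prior sample size α+β.
So α+β = 80 and α/(α+β) = 0.89, giving α = 0.89·80 = 71.2 and β = 80 − 71.2 = 8.8.

α = 71.2, β = 8.8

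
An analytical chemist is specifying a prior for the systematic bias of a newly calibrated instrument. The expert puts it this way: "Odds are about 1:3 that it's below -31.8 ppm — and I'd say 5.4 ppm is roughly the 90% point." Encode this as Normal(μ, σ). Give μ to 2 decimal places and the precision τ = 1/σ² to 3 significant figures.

The p-quantile of Normal(μ,σ) is μ + z_p·σ, with z_{0.25} = -0.6745 and z_{0.9} = 1.282.
Eliminate σ: μ = (z₂·x₁ − z₁·x₂)/(z₂ − z₁) = (1.282·-31.8 − (-0.6745)·5.4)/1.956 = -18.97.
Then σ = (x₂ − x₁)/(z₂ − z₁) = (5.4 − -31.8)/1.956 = 19.02.
Precision τ = 1/σ² = 1/19.02² = 0.00276.

μ = -18.97, τ = 0.00276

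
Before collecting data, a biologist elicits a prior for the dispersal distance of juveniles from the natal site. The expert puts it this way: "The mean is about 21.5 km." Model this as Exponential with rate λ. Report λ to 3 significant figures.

Exponential mean = 1/λ, so λ = 1/21.5 = 0.0465.

λ ≈ 0.0465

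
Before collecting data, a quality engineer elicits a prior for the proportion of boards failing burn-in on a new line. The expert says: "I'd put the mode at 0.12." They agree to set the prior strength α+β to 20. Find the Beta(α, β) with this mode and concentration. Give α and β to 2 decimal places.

α = 3.16, β = 16.84

For α,β > 1 the Beta mode is (α−1)/(α+β−2). With α+β = 20, the mode is (α−1)/18.
Set (α−1)/18 = 0.12 → α = 1 + 0.12·18 = 3.16.
β = 20 − α = 16.84.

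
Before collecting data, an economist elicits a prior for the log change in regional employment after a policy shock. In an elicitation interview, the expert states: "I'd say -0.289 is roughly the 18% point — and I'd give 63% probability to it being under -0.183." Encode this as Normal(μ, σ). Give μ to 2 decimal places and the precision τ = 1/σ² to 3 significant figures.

The p-quantile of Normal(μ,σ) is μ + z_p·σ, with z_{0.18} = -0.9154 and z_{0.63} = 0.3319.
Eliminate σ: μ = (z₂·x₁ − z₁·x₂)/(z₂ − z₁) = (0.3319·-0.289 − (-0.9154)·-0.183)/1.247 = -0.21.
Then σ = (x₂ − x₁)/(z₂ − z₁) = (-0.183 − -0.289)/1.247 = 0.08.
Precision τ = 1/σ² = 1/0.08499² = 138.

μ = -0.21, τ = 138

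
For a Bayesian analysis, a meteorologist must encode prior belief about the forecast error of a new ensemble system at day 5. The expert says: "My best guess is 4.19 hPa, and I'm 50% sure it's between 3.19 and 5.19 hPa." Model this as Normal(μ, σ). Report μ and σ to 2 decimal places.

A symmetric 50% interval runs μ ± z·σ with z = 0.6745.
Half-width = 1, so σ = 1/0.6745 = 1.48.
μ is the stated best guess, 4.19.

μ = 4.19, σ = 1.48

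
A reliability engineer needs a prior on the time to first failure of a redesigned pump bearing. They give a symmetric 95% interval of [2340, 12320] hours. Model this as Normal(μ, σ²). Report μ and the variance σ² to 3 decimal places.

μ = 7330.000, σ² = 6481938.545

A symmetric 95% interval runs μ ± z·σ with z = 1.96.
Half-width = 4990, so σ = 4990/1.96 = 2545.9652 and σ² = 6481938.545.
μ is the interval midpoint, 7330.000.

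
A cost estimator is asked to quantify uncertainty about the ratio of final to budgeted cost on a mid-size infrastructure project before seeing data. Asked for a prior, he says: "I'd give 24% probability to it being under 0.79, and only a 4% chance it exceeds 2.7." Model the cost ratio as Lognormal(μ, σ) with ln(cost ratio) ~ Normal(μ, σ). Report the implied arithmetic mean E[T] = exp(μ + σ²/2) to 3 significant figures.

E[T] ≈ 1.27

If T ~ Lognormal(μ,σ) then ln T ~ Normal(μ,σ), so the p-quantile of ln T is μ + z_p·σ.
ln(0.79) = -0.2357 and ln(2.7) = 0.9933; z_{0.24} = -0.7063, z_{0.96} = 1.751.
σ = (0.9933 − -0.2357)/(1.751 − (-0.7063)) = 0.500.
μ = -0.2357 − (-0.7063)·0.500 = 0.118.
E[T] = exp(μ + σ²/2) = exp(0.118 + 0.1251) = 1.27.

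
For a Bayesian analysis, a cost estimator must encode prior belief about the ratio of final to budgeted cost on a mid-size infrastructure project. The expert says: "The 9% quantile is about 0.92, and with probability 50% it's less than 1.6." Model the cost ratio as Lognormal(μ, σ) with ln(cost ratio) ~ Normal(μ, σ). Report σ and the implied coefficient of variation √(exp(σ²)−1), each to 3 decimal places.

σ ≈ 0.413, CV ≈ 0.431

If T ~ Lognormal(μ,σ) then ln T ~ Normal(μ,σ), so the p-quantile of ln T is μ + z_p·σ.
ln(0.92) = -0.08338 and ln(1.6) = 0.47; z_{0.09} = -1.341, z_{0.5} = 0.
σ = (0.47 − -0.08338)/(0 − (-1.341)) = 0.413.
μ = -0.08338 − (-1.341)·0.413 = 0.470.
CV = √(exp(σ²)−1) = √(exp(0.1704)−1) = 0.431.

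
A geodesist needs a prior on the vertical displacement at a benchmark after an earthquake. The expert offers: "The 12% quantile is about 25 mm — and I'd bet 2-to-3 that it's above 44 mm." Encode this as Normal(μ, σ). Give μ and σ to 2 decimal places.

μ = 40.63, σ = 13.30

The p-quantile of Normal(μ,σ) is μ + z_p·σ, with z_{0.12} = -1.175 and z_{0.6} = 0.2533.
Eliminate σ: μ = (z₂·x₁ − z₁·x₂)/(z₂ − z₁) = (0.2533·25 − (-1.175)·44)/1.428 = 40.63.
Then σ = (x₂ − x₁)/(z₂ − z₁) = (44 − 25)/1.428 = 13.30.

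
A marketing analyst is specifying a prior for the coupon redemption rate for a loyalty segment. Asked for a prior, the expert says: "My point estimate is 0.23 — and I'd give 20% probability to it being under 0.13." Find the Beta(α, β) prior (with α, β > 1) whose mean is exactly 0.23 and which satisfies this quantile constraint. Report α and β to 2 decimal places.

α ≈ 2.99, β ≈ 10.00

With mean 0.23 fixed, write α = 0.23s, β = 0.77s where s = α+β.
Need P(θ < 0.13) = 0.2 under Beta(0.23s, 0.77s). Normal approximation: (q−m)/√(m(1−m)/s) ≈ z_{0.2} = -0.842, so s ≈ 0.23·0.77·(-0.842)²/(0.13−0.23)² = 12.5.
At s = 12.5: P(θ<0.13) ≈ 0.205. Adjusting to match 0.2 gives s ≈ 12.98.
So α = 0.23·12.98 ≈ 2.99, β = 0.77·12.98 ≈ 10.00.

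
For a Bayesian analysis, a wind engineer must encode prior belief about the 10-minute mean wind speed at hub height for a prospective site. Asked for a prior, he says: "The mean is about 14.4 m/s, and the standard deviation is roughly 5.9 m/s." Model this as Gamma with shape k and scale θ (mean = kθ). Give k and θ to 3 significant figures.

k ≈ 5.96, θ ≈ 2.42

For Gamma(k, scale θ): mean = kθ, variance = kθ², so CV = 1/√k.
CV = SD/mean = 5.9/14.4 = 0.4097, hence k = 1/CV² = 5.96.
Then θ = mean/k = 14.4/5.96 = 2.42.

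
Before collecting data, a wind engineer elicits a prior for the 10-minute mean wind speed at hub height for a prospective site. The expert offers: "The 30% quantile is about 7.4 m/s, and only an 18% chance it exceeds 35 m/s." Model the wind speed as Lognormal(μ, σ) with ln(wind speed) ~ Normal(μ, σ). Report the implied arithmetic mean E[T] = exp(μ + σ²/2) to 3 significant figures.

If T ~ Lognormal(μ,σ) then ln T ~ Normal(μ,σ), so the p-quantile of ln T is μ + z_p·σ.
ln(7.4) = 2.001 and ln(35) = 3.555; z_{0.3} = -0.5244, z_{0.82} = 0.9154.
σ = (3.555 − 2.001)/(0.9154 − (-0.5244)) = 1.079.
μ = 2.001 − (-0.5244)·1.079 = 2.567.
E[T] = exp(μ + σ²/2) = exp(2.567 + 0.5824) = 23.3 m/s.

E[T] ≈ 23.3 m/s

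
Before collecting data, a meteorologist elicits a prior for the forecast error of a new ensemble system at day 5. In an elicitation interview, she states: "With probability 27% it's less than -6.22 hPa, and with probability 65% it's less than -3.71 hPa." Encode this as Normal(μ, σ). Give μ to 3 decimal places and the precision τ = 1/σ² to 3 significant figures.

μ = -4.679, τ = 0.158

The p-quantile of Normal(μ,σ) is μ + z_p·σ, with z_{0.27} = -0.6128 and z_{0.65} = 0.3853.
Eliminate σ: μ = (z₂·x₁ − z₁·x₂)/(z₂ − z₁) = (0.3853·-6.22 − (-0.6128)·-3.71)/0.9981 = -4.679.
Then σ = (x₂ − x₁)/(z₂ − z₁) = (-3.71 − -6.22)/0.9981 = 2.515.
Precision τ = 1/σ² = 1/2.515² = 0.158.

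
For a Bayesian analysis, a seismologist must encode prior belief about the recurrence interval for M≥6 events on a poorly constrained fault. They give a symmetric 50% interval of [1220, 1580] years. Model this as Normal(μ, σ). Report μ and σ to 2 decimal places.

A symmetric 50% interval runs μ ± z·σ with z = 0.6745.
Half-width = 180, so σ = 180/0.6745 = 266.87.
μ is the interval midpoint, 1400.00.

μ = 1400.00, σ = 266.87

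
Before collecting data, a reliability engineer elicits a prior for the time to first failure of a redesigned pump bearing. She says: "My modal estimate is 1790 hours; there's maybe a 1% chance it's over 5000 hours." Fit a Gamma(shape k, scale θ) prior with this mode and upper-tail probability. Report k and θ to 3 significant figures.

k ≈ 5.34, θ ≈ 413

Gamma(k,θ) with k>1 has mode (k−1)θ, so θ = 1790/(k−1).
Need P(X < 5000) = 0.99 with θ tied to k this way. Start at k = 2, θ = 1790: P(X<5000) ≈ 0.768.
Too low — raise k to concentrate. Iterating converges to k ≈ 5.34.
Then θ = 1790/(5.34−1) ≈ 413.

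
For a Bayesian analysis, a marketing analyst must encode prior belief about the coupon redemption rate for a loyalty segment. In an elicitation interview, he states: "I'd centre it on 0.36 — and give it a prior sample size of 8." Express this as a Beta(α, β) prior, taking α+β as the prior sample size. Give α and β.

α = 2.88, β = 5.12

Under the effective-sample-size interpretation, Beta(α, β) has prior mean α/(α+β) and prior sample size α+β.
So α+β = 8 and α/(α+β) = 0.36, giving α = 0.36·8 = 2.88 and β = 8 − 2.88 = 5.12.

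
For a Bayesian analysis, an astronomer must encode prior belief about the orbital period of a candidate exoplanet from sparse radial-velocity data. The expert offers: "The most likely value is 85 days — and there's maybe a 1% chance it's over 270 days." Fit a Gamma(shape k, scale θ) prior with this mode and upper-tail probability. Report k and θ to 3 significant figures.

Gamma(k,θ) with k>1 has mode (k−1)θ, so θ = 85/(k−1).
Need P(X < 270) = 0.99 with θ tied to k this way. Start at k = 2, θ = 85: P(X<270) ≈ 0.826.
Too low — raise k to concentrate. Iterating converges to k ≈ 4.32.
Then θ = 85/(4.32−1) ≈ 25.6.

k ≈ 4.32, θ ≈ 25.6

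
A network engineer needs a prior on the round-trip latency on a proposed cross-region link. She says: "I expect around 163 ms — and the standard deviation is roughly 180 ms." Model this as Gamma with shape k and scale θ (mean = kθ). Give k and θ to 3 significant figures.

For Gamma(k, scale θ): mean = kθ, variance = kθ², so CV = 1/√k.
CV = SD/mean = 180/163 = 1.104, hence k = 1/CV² = 0.82.
Then θ = mean/k = 163/0.82 = 199.

k ≈ 0.82, θ ≈ 199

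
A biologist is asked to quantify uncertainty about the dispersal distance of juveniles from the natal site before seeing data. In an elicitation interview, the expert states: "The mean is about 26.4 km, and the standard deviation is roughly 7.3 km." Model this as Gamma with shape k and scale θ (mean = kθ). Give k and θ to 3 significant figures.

For Gamma(k, scale θ): mean = kθ, variance = kθ², so CV = 1/√k.
CV = SD/mean = 7.3/26.4 = 0.2765, hence k = 1/CV² = 13.1.
Then θ = mean/k = 26.4/13.1 = 2.02.

k ≈ 13.1, θ ≈ 2.02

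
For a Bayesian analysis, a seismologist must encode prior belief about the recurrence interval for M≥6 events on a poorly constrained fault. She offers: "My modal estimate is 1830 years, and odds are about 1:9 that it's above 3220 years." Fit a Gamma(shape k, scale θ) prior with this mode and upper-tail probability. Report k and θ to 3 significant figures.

k ≈ 6.95, θ ≈ 308

Gamma(k,θ) with k>1 has mode (k−1)θ, so θ = 1830/(k−1).
Need P(X < 3220) = 0.9 with θ tied to k this way. Start at k = 2, θ = 1830: P(X<3220) ≈ 0.525.
Too low — raise k to concentrate. Iterating converges to k ≈ 6.95.
Then θ = 1830/(6.95−1) ≈ 308.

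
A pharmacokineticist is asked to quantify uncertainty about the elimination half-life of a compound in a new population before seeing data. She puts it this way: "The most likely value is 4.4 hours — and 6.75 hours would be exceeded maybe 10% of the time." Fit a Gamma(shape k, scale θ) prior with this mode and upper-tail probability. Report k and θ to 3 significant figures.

k ≈ 11.2, θ ≈ 0.432

Gamma(k,θ) with k>1 has mode (k−1)θ, so θ = 4.4/(k−1).
Need P(X < 6.75) = 0.9 with θ tied to k this way. Start at k = 2, θ = 4.4: P(X<6.75) ≈ 0.454.
Too low — raise k to concentrate. Iterating converges to k ≈ 11.2.
Then θ = 4.4/(11.2−1) ≈ 0.432.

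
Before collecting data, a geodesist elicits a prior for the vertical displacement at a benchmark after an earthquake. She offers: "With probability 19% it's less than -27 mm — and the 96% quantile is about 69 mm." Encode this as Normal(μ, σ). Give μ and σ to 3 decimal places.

μ = 5.062, σ = 36.522

The p-quantile of Normal(μ,σ) is μ + z_p·σ, with z_{0.19} = -0.8779 and z_{0.96} = 1.751.
Eliminate σ: μ = (z₂·x₁ − z₁·x₂)/(z₂ − z₁) = (1.751·-27 − (-0.8779)·69)/2.629 = 5.062.
Then σ = (x₂ − x₁)/(z₂ − z₁) = (69 − -27)/2.629 = 36.522.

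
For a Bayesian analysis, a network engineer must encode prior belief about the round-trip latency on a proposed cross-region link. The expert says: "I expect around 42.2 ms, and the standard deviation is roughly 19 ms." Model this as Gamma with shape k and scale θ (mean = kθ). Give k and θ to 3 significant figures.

k ≈ 4.93, θ ≈ 8.55

For Gamma(k, scale θ): mean = kθ, variance = kθ², so CV = 1/√k.
CV = SD/mean = 19/42.2 = 0.4502, hence k = 1/CV² = 4.93.
Then θ = mean/k = 42.2/4.93 = 8.55.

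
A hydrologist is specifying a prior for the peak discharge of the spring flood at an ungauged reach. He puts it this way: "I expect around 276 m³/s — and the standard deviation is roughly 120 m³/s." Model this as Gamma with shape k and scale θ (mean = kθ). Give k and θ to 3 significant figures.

k ≈ 5.29, θ ≈ 52.2

For Gamma(k, scale θ): mean = kθ, variance = kθ², so CV = 1/√k.
CV = SD/mean = 120/276 = 0.4348, hence k = 1/CV² = 5.29.
Then θ = mean/k = 276/5.29 = 52.2.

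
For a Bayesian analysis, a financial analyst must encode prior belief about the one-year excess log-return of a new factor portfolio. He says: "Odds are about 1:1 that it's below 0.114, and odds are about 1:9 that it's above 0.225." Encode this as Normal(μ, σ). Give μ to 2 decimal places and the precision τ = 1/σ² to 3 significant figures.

μ = 0.11, τ = 133

The p-quantile of Normal(μ,σ) is μ + z_p·σ, with z_{0.5} = 0 and z_{0.9} = 1.282.
Eliminate σ: μ = (z₂·x₁ − z₁·x₂)/(z₂ − z₁) = (1.282·0.114 − (0)·0.225)/1.282 = 0.11.
Then σ = (x₂ − x₁)/(z₂ − z₁) = (0.225 − 0.114)/1.282 = 0.09.
Precision τ = 1/σ² = 1/0.08661² = 133.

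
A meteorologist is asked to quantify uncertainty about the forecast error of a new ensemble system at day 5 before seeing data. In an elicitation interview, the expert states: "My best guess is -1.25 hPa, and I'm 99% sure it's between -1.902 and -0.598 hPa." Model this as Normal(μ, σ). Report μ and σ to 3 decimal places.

A symmetric 99% interval runs μ ± z·σ with z = 2.576.
Half-width = 0.652, so σ = 0.652/2.576 = 0.253.
μ is the stated best guess, -1.250.

μ = -1.250, σ = 0.253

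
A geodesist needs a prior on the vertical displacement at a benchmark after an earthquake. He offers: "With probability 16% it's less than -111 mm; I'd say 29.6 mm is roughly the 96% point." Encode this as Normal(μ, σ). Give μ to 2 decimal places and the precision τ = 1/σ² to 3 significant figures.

For Normal(μ,σ), the p-quantile is μ + z_p·σ. Here z_{0.16} = -0.9945, z_{0.96} = 1.751.
So -111 = μ − 0.9945σ and 29.6 = μ + 1.751σ.
Subtracting: σ = (29.6 − -111)/(1.751 − (-0.9945)) = 51.22.
Then μ = -111 − (-0.9945)·51.22 = -60.07.
Precision τ = 1/σ² = 1/51.22² = 0.000381.

μ = -60.07, τ = 0.000381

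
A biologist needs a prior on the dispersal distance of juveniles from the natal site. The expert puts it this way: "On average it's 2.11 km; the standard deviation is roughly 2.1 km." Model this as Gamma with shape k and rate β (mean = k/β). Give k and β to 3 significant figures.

For Gamma(k, rate β): mean = k/β, variance = k/β², so CV = 1/√k.
CV = SD/mean = 2.1/2.11 = 0.9953, hence k = 1/CV² = 1.01.
Then β = k/mean = 1.01/2.11 = 0.478.

k ≈ 1.01, β ≈ 0.478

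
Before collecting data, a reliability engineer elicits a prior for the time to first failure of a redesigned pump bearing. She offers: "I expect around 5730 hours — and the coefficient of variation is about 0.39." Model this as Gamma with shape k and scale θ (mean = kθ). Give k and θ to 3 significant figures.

For Gamma(k, scale θ): mean = kθ, variance = kθ², so CV = 1/√k.
CV = 0.39, hence k = 1/CV² = 6.57.
Then θ = mean/k = 5730/6.57 = 872.

k ≈ 6.57, θ ≈ 872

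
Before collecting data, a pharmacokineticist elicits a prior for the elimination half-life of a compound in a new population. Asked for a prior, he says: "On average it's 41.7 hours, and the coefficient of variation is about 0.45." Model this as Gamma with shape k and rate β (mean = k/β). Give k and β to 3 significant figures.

For Gamma(k, rate β): mean = k/β, variance = k/β², so CV = 1/√k.
CV = 0.45, hence k = 1/CV² = 4.94.
Then β = k/mean = 4.94/41.7 = 0.118.

k ≈ 4.94, β ≈ 0.118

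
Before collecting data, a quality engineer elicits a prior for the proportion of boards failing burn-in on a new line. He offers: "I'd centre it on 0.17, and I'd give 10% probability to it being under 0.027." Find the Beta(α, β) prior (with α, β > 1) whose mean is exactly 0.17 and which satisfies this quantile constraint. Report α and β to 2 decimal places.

α ≈ 1.16, β ≈ 5.65

With mean 0.17 fixed, write α = 0.17s, β = 0.83s where s = α+β.
Need P(θ < 0.027) = 0.1 under Beta(0.17s, 0.83s). Normal approximation: (q−m)/√(m(1−m)/s) ≈ z_{0.1} = -1.28, so s ≈ 0.17·0.83·(-1.28)²/(0.027−0.17)² = 11.3.
At s = 11.3: P(θ<0.027) ≈ 0.036. Adjusting to match 0.1 gives s ≈ 6.81.
So α = 0.17·6.81 ≈ 1.16, β = 0.83·6.81 ≈ 5.65.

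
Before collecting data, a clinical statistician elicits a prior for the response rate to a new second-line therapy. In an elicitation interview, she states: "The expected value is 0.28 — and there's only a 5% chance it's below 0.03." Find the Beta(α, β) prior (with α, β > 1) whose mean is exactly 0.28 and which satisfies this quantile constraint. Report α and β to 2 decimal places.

With mean 0.28 fixed, write α = 0.28s, β = 0.72s where s = α+β.
Need P(θ < 0.03) = 0.05 under Beta(0.28s, 0.72s). Normal approximation: (q−m)/√(m(1−m)/s) ≈ z_{0.05} = -1.64, so s ≈ 0.28·0.72·(-1.64)²/(0.03−0.28)² = 8.7.
At s = 8.7: P(θ<0.03) ≈ 0.006. Adjusting to match 0.05 gives s ≈ 4.37.
So α = 0.28·4.37 ≈ 1.22, β = 0.72·4.37 ≈ 3.15.

α ≈ 1.22, β ≈ 3.15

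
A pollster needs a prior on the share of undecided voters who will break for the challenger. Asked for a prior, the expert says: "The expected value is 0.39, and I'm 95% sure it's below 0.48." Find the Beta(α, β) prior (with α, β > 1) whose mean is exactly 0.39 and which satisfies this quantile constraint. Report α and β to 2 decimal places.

With mean 0.39 fixed, write α = 0.39s, β = 0.61s where s = α+β.
Need P(θ < 0.48) = 0.95 under Beta(0.39s, 0.61s). Normal approximation: (q−m)/√(m(1−m)/s) ≈ z_{0.95} = 1.64, so s ≈ 0.39·0.61·(1.64)²/(0.48−0.39)² = 79.5.
At s = 79.5: P(θ<0.48) ≈ 0.948. Adjusting to match 0.95 gives s ≈ 81.36.
So α = 0.39·81.36 ≈ 31.73, β = 0.61·81.36 ≈ 49.63.

α ≈ 31.73, β ≈ 49.63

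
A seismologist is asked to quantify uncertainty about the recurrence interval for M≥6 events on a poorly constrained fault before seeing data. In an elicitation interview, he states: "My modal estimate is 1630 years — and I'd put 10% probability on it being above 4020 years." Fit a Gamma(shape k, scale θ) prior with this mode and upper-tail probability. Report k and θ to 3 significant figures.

k ≈ 3.36, θ ≈ 691

Gamma(k,θ) with k>1 has mode (k−1)θ, so θ = 1630/(k−1).
Need P(X < 4020) = 0.9 with θ tied to k this way. Start at k = 2, θ = 1630: P(X<4020) ≈ 0.706.
Too low — raise k to concentrate. Iterating converges to k ≈ 3.36.
Then θ = 1630/(3.36−1) ≈ 691.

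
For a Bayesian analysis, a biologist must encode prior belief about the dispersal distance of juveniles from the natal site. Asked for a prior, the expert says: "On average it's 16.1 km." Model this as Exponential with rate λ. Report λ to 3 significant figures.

Exponential mean = 1/λ, so λ = 1/16.1 = 0.0621.

λ ≈ 0.0621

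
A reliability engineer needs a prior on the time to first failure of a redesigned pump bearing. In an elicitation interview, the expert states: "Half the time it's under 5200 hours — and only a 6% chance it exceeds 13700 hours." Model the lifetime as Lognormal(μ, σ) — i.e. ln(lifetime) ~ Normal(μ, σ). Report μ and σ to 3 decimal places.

μ ≈ 8.556, σ ≈ 0.623

If T ~ Lognormal(μ,σ) then ln T ~ Normal(μ,σ), so the p-quantile of ln T is μ + z_p·σ.
ln(5200) = 8.556 and ln(13700) = 9.525; z_{0.5} = 0, z_{0.94} = 1.555.
σ = (9.525 − 8.556)/(1.555 − (0)) = 0.623.
μ = 8.556 − (0)·0.623 = 8.556.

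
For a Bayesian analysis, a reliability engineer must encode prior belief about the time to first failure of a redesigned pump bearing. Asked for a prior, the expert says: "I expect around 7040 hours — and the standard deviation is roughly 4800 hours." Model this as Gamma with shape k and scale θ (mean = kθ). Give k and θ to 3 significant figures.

For Gamma(k, scale θ): mean = kθ, variance = kθ², so CV = 1/√k.
CV = SD/mean = 4800/7040 = 0.6818, hence k = 1/CV² = 2.15.
Then θ = mean/k = 7040/2.15 = 3270.

k ≈ 2.15, θ ≈ 3270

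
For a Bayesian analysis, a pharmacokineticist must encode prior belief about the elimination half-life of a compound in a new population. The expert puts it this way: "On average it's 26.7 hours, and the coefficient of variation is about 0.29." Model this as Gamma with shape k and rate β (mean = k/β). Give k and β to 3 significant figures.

For Gamma(k, rate β): mean = k/β, variance = k/β², so CV = 1/√k.
CV = 0.29, hence k = 1/CV² = 11.9.
Then β = k/mean = 11.9/26.7 = 0.445.

k ≈ 11.9, β ≈ 0.445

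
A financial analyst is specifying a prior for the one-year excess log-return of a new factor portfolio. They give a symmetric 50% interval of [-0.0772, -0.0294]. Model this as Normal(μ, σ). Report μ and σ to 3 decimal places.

μ = -0.053, σ = 0.035

A symmetric 50% interval runs μ ± z·σ with z = 0.6745.
Half-width = 0.0239, so σ = 0.0239/0.6745 = 0.035.
μ is the interval midpoint, -0.053.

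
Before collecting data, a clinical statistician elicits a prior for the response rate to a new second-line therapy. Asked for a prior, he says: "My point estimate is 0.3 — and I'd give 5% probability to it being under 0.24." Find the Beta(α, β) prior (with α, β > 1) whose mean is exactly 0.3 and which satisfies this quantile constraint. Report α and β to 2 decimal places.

With mean 0.3 fixed, write α = 0.3s, β = 0.7s where s = α+β.
Need P(θ < 0.24) = 0.05 under Beta(0.3s, 0.7s). Normal approximation: (q−m)/√(m(1−m)/s) ≈ z_{0.05} = -1.64, so s ≈ 0.3·0.7·(-1.64)²/(0.24−0.3)² = 157.8.
At s = 157.8: P(θ<0.24) ≈ 0.045. Adjusting to match 0.05 gives s ≈ 149.03.
So α = 0.3·149.03 ≈ 44.71, β = 0.7·149.03 ≈ 104.32.

α ≈ 44.71, β ≈ 104.32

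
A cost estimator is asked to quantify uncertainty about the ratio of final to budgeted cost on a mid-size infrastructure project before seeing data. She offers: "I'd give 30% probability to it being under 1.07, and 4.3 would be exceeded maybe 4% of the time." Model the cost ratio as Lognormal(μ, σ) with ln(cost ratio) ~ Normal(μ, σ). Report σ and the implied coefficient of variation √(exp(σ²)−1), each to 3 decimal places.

If T ~ Lognormal(μ,σ) then ln T ~ Normal(μ,σ), so the p-quantile of ln T is μ + z_p·σ.
ln(1.07) = 0.06766 and ln(4.3) = 1.459; z_{0.3} = -0.5244, z_{0.96} = 1.751.
σ = (1.459 − 0.06766)/(1.751 − (-0.5244)) = 0.611.
μ = 0.06766 − (-0.5244)·0.611 = 0.388.
CV = √(exp(σ²)−1) = √(exp(0.3738)−1) = 0.673.

σ ≈ 0.611, CV ≈ 0.673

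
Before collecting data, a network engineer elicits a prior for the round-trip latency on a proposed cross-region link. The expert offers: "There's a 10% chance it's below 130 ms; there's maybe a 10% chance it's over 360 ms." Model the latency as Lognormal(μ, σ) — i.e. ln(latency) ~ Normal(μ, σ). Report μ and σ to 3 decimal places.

μ ≈ 5.377, σ ≈ 0.397

If T ~ Lognormal(μ,σ) then ln T ~ Normal(μ,σ), so the p-quantile of ln T is μ + z_p·σ.
ln(130) = 4.868 and ln(360) = 5.886; z_{0.1} = -1.282, z_{0.9} = 1.282.
σ = (5.886 − 4.868)/(1.282 − (-1.282)) = 0.397.
μ = 4.868 − (-1.282)·0.397 = 5.377.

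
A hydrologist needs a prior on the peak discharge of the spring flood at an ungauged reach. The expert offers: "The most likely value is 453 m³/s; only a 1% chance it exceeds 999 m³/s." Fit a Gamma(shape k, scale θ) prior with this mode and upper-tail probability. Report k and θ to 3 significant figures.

Gamma(k,θ) with k>1 has mode (k−1)θ, so θ = 453/(k−1).
Need P(X < 999) = 0.99 with θ tied to k this way. Start at k = 2, θ = 453: P(X<999) ≈ 0.647.
Too low — raise k to concentrate. Iterating converges to k ≈ 8.7.
Then θ = 453/(8.7−1) ≈ 58.8.

k ≈ 8.7, θ ≈ 58.8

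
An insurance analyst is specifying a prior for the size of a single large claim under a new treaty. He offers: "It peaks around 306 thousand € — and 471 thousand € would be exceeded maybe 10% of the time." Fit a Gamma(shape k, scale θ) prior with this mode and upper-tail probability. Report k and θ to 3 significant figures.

Gamma(k,θ) with k>1 has mode (k−1)θ, so θ = 306/(k−1).
Need P(X < 471) = 0.9 with θ tied to k this way. Start at k = 2, θ = 306: P(X<471) ≈ 0.455.
Too low — raise k to concentrate. Iterating converges to k ≈ 11.
Then θ = 306/(11−1) ≈ 30.5.

k ≈ 11, θ ≈ 30.5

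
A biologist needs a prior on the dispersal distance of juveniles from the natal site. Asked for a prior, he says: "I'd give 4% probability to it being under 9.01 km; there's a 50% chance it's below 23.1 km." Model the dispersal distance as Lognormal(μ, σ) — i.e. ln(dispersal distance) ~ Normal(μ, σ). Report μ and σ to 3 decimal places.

μ ≈ 3.140, σ ≈ 0.538

If T ~ Lognormal(μ,σ) then ln T ~ Normal(μ,σ), so the p-quantile of ln T is μ + z_p·σ.
ln(9.01) = 2.198 and ln(23.1) = 3.14; z_{0.04} = -1.751, z_{0.5} = 0.
σ = (3.14 − 2.198)/(0 − (-1.751)) = 0.538.
μ = 2.198 − (-1.751)·0.538 = 3.140.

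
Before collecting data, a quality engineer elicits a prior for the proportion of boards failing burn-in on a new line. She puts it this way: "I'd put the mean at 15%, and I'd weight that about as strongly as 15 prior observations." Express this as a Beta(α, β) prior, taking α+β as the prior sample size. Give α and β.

α = 2.25, β = 12.75

Under the effective-sample-size interpretation, Beta(α, β) has prior mean α/(α+β) and prior sample size α+β.
So α+β = 15 and α/(α+β) = 0.15, giving α = 0.15·15 = 2.25 and β = 15 − 2.25 = 12.75.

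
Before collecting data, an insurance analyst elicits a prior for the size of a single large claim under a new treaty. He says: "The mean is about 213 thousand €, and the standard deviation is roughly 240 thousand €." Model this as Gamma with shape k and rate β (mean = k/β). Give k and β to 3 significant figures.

For Gamma(k, rate β): mean = k/β, variance = k/β², so CV = 1/√k.
CV = SD/mean = 240/213 = 1.127, hence k = 1/CV² = 0.788.
Then β = k/mean = 0.788/213 = 0.0037.

k ≈ 0.788, β ≈ 0.0037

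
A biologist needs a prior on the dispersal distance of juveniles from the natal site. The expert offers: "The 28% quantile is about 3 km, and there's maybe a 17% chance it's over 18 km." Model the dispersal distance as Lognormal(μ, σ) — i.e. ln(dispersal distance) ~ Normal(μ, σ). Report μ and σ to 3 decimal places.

μ ≈ 1.778, σ ≈ 1.166

If T ~ Lognormal(μ,σ) then ln T ~ Normal(μ,σ), so the p-quantile of ln T is μ + z_p·σ.
ln(3) = 1.099 and ln(18) = 2.89; z_{0.28} = -0.5828, z_{0.83} = 0.9542.
σ = (2.89 − 1.099)/(0.9542 − (-0.5828)) = 1.166.
μ = 1.099 − (-0.5828)·1.166 = 1.778.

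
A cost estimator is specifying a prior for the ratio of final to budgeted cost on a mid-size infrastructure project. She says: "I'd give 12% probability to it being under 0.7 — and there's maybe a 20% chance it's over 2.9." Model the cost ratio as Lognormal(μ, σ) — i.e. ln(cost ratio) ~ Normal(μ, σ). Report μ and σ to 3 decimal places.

μ ≈ 0.472, σ ≈ 0.705

If T ~ Lognormal(μ,σ) then ln T ~ Normal(μ,σ), so the p-quantile of ln T is μ + z_p·σ.
ln(0.7) = -0.3567 and ln(2.9) = 1.065; z_{0.12} = -1.175, z_{0.8} = 0.8416.
σ = (1.065 − -0.3567)/(0.8416 − (-1.175)) = 0.705.
μ = -0.3567 − (-1.175)·0.705 = 0.472.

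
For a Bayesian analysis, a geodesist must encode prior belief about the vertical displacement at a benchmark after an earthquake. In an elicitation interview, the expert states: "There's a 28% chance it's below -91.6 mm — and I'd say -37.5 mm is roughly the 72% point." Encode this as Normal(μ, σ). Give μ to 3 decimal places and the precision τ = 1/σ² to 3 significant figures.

μ = -64.550, τ = 0.000464

The p-quantile of Normal(μ,σ) is μ + z_p·σ, with z_{0.28} = -0.5828 and z_{0.72} = 0.5828.
Eliminate σ: μ = (z₂·x₁ − z₁·x₂)/(z₂ − z₁) = (0.5828·-91.6 − (-0.5828)·-37.5)/1.166 = -64.550.
Then σ = (x₂ − x₁)/(z₂ − z₁) = (-37.5 − -91.6)/1.166 = 46.411.
Precision τ = 1/σ² = 1/46.41² = 0.000464.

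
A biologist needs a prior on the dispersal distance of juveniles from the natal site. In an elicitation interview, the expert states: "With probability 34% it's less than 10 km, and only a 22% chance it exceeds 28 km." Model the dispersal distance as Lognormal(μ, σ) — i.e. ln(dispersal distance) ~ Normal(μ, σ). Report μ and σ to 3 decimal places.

If T ~ Lognormal(μ,σ) then ln T ~ Normal(μ,σ), so the p-quantile of ln T is μ + z_p·σ.
ln(10) = 2.303 and ln(28) = 3.332; z_{0.34} = -0.4125, z_{0.78} = 0.7722.
σ = (3.332 − 2.303)/(0.7722 − (-0.4125)) = 0.869.
μ = 2.303 − (-0.4125)·0.869 = 2.661.

μ ≈ 2.661, σ ≈ 0.869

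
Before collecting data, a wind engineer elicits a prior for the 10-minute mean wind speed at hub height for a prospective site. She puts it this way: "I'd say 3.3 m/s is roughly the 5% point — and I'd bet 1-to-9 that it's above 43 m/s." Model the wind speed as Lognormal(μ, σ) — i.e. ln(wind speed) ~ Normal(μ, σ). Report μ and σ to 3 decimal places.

If T ~ Lognormal(μ,σ) then ln T ~ Normal(μ,σ), so the p-quantile of ln T is μ + z_p·σ.
ln(3.3) = 1.194 and ln(43) = 3.761; z_{0.05} = -1.645, z_{0.9} = 1.282.
σ = (3.761 − 1.194)/(1.282 − (-1.645)) = 0.877.
μ = 1.194 − (-1.645)·0.877 = 2.637.

μ ≈ 2.637, σ ≈ 0.877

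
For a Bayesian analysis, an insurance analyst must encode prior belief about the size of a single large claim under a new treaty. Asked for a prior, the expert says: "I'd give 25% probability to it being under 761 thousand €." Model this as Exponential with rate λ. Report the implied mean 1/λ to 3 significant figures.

P(T < 761.0) = 1 − e^(−λ·761.0) = 0.25, so λ = −ln(1−0.25)/761.0 = −ln(0.75)/761.0 = 0.000378.
Mean = 1/λ = 2650 thousand €.

mean ≈ 2650 thousand €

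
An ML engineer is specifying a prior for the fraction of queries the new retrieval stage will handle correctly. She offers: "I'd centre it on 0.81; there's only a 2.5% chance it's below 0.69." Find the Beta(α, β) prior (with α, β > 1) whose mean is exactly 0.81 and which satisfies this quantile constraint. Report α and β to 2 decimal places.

With mean 0.81 fixed, write α = 0.81s, β = 0.19s where s = α+β.
Need P(θ < 0.69) = 0.025 under Beta(0.81s, 0.19s). Normal approximation: (q−m)/√(m(1−m)/s) ≈ z_{0.025} = -1.96, so s ≈ 0.81·0.19·(-1.96)²/(0.69−0.81)² = 41.1.
At s = 41.1: P(θ<0.69) ≈ 0.035. Adjusting to match 0.025 gives s ≈ 48.80.
So α = 0.81·48.80 ≈ 39.53, β = 0.19·48.80 ≈ 9.27.

α ≈ 39.53, β ≈ 9.27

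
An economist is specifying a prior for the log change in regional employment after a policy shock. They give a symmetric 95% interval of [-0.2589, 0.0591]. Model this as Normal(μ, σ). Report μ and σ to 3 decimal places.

μ = -0.100, σ = 0.081

A symmetric 95% interval runs μ ± z·σ with z = 1.96.
Half-width = 0.159, so σ = 0.159/1.96 = 0.081.
μ is the interval midpoint, -0.100.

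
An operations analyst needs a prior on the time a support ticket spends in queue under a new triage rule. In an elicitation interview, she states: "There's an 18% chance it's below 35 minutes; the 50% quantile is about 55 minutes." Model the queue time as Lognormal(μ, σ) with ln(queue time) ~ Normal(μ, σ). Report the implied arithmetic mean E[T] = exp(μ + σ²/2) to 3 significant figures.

E[T] ≈ 62.1 minutes

If T ~ Lognormal(μ,σ) then ln T ~ Normal(μ,σ), so the p-quantile of ln T is μ + z_p·σ.
ln(35) = 3.555 and ln(55) = 4.007; z_{0.18} = -0.9154, z_{0.5} = 0.
σ = (4.007 − 3.555)/(0 − (-0.9154)) = 0.494.
μ = 3.555 − (-0.9154)·0.494 = 4.007.
E[T] = exp(μ + σ²/2) = exp(4.007 + 0.1219) = 62.1 minutes.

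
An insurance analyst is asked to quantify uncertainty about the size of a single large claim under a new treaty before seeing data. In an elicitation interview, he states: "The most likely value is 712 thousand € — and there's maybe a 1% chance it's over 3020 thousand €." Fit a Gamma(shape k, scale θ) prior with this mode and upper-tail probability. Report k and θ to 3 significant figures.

k ≈ 2.97, θ ≈ 361

Gamma(k,θ) with k>1 has mode (k−1)θ, so θ = 712/(k−1).
Need P(X < 3020) = 0.99 with θ tied to k this way. Start at k = 2, θ = 712: P(X<3020) ≈ 0.925.
Too low — raise k to concentrate. Iterating converges to k ≈ 2.97.
Then θ = 712/(2.97−1) ≈ 361.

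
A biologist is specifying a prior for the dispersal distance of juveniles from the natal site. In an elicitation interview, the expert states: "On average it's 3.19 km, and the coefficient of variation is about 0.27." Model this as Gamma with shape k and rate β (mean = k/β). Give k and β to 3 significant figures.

For Gamma(k, rate β): mean = k/β, variance = k/β², so CV = 1/√k.
CV = 0.27, hence k = 1/CV² = 13.7.
Then β = k/mean = 13.7/3.19 = 4.3.

k ≈ 13.7, β ≈ 4.3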